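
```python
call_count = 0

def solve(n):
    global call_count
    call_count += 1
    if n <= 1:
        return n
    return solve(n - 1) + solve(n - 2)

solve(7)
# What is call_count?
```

Calls(n) = 1 + Calls(n-1) + Calls(n-2); Calls(0)=Calls(1)=1. For n=7 this gives 41.

Answer: 41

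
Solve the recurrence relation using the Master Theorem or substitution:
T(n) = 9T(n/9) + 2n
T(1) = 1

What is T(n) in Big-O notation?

By Master Theorem: a=9, b=9, f(n)=2n. Since log_9(9) = 1 and f(n) = Θ(n^1), Case 2 applies. T(n) = O(n log n).

Answer: O(n log n)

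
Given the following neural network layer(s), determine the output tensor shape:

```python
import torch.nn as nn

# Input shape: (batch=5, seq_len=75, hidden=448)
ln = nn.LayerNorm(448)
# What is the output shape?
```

Input: (5, 75, 448) -> Output: (5, 75, 448)

Answer: (5, 75, 448)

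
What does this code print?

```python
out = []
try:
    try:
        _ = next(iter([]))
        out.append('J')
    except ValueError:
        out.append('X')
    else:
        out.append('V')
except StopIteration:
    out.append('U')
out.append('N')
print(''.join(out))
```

Execution trace: 'U' (outer except StopIteration) → 'N' (after the try/except). Output: UN

Answer: UN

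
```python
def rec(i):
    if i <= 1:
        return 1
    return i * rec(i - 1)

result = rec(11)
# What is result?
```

rec(11) = 11 * 10 * 9 * 8 * 7 * 6 * 5 * 4 * 3 * 2 * 1 = 39916800

Answer: 39916800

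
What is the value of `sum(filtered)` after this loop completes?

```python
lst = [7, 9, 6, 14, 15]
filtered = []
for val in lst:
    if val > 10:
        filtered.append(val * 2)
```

Sum of doubled values > 10
`filtered` takes the values: [] → [28] → [28, 30]
So `sum(filtered)` = 58

Answer: 58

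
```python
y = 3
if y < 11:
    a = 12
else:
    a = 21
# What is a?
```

Trace:
`y = 3` → y = 3
`if y < 11: ...` → y < 11 is True → a = 12
So a = 12

Answer: 12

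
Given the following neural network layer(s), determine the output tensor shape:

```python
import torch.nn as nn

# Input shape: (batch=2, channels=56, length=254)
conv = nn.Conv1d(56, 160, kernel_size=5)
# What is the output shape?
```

Input: (2, 56, 254) -> Output: (2, 160, 250)

Answer: (2, 160, 250)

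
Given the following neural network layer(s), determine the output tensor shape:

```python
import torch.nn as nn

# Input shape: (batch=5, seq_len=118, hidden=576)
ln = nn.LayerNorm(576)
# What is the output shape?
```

Input: (5, 118, 576) -> Output: (5, 118, 576)

Answer: (5, 118, 576)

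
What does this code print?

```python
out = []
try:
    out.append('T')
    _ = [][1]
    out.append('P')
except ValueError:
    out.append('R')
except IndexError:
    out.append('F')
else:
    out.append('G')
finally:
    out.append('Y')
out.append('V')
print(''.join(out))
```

Execution trace: 'T' (try body) → 'F' (except IndexError) → 'Y' (finally) → 'V' (after the try/except). Output: TFYV

Answer: TFYV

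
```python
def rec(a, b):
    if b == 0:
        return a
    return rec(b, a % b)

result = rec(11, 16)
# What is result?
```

rec(11, 16) -> rec(16, 11) -> rec(11, 5) -> rec(5, 1) -> rec(1, 0) -> 1

Answer: 1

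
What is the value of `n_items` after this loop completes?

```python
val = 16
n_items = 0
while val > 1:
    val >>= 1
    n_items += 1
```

Count right shifts until 1
`n_items` takes the values: 0 → 1 → 2 → 3 → 4

Answer: 4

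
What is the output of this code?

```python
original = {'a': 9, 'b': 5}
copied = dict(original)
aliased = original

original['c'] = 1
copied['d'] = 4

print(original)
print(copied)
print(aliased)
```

Key concept: dict() creates copy, assignment creates alias.
Step by step:
`original = {'a': 9, 'b': 5}` → original = {'a': 9, 'b': 5}
`copied = dict(original)` → copied = {'a': 9, 'b': 5}
`aliased = original` → aliased = {'a': 9, 'b': 5} (same object as original)
`original['c'] = 1` → original = {'a': 9, 'b': 5, 'c': 1} (same object as aliased); aliased = {'a': 9, 'b': 5, 'c': 1} (same object as original)
`copied['d'] = 4` → copied = {'a': 9, 'b': 5, 'd': 4}
`print(original)` → prints {'a': 9, 'b': 5, 'c': 1}
`print(copied)` → prints {'a': 9, 'b': 5, 'd': 4}
`print(aliased)` → prints {'a': 9, 'b': 5, 'c': 1}

Answer:
{'a': 9, 'b': 5, 'c': 1}
{'a': 9, 'b': 5, 'd': 4}
{'a': 9, 'b': 5, 'c': 1}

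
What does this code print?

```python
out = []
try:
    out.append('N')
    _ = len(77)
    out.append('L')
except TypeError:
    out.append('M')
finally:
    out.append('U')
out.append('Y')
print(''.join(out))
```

Execution trace: 'N' (try body) → 'M' (except TypeError) → 'U' (finally) → 'Y' (after the try/except). Output: NMUY

Answer: NMUY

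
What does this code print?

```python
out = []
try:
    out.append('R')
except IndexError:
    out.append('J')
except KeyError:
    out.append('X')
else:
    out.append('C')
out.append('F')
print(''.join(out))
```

Execution trace: 'R' (try body, no exception) → 'C' (else) → 'F' (after the try/except). Output: RCF

Answer: RCF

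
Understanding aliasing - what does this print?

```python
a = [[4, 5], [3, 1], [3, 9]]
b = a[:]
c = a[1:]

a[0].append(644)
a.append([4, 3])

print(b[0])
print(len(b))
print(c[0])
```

Key concept: slice with nested mutation.
Step by step:
`a = [[4, 5], [3, 1], [3, 9]]` → a = [[4, 5], [3, 1], [3, 9]]
`b = a[:]` → b = [[4, 5], [3, 1], [3, 9]]
`c = a[1:]` → c = [[3, 1], [3, 9]]
`a[0].append(644)` → a = [[4, 5, 644], [3, 1], [3, 9]]; b = [[4, 5, 644], [3, 1], [3, 9]]
`a.append([4, 3])` → a = [[4, 5, 644], [3, 1], [3, 9], [4, 3]]
`print(b[0])` → prints [4, 5, 644]
`print(len(b))` → prints 3
`print(c[0])` → prints [3, 1]

Answer:
[4, 5, 644]
3
[3, 1]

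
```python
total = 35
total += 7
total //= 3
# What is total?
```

Trace:
`total = 35` → total = 35
`total += 7` → total = 42
`total //= 3` → total = 14
So total = 14

Answer: 14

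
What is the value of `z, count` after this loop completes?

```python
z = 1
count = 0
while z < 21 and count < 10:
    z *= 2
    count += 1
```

Double until >= 21 or 10 iterations
`z, count` takes the values: (1, 0) → (2, 0) → (2, 1) → (4, 1) → (4, 2) → (8, 2) → (8, 3) → (16, 3) → (16, 4) → (32, 4) → (32, 5)

Answer: 32, 5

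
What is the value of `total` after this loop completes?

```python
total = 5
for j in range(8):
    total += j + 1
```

Start at 5, add 1 to 8 = 41
`total` takes the values: 5 → 6 → 8 → 11 → 15 → 20 → 26 → 33 → 41

Answer: 41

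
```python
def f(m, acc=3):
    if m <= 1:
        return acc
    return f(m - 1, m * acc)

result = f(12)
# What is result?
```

Accumulator trace (n, acc): (12, 3) -> (11, 36) -> (10, 396) -> (9, 3960) -> (8, 35640) -> (7, 285120) -> (6, 1995840) -> (5, 11975040) -> (4, 59875200) -> (3, 239500800) -> (2, 718502400) -> (1, 1437004800) -> return 1437004800

Answer: 1437004800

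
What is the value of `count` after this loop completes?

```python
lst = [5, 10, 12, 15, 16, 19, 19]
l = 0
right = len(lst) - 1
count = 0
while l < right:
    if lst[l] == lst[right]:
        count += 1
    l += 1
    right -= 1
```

Count matching pairs from ends
`count` takes the values: 0

Answer: 0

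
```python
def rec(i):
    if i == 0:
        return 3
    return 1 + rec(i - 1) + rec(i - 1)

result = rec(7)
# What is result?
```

rec(i) = 1 + 2·rec(i-1), rec(0)=3. Closed form: (3+1)·2^7 - 1 = 511.

Answer: 511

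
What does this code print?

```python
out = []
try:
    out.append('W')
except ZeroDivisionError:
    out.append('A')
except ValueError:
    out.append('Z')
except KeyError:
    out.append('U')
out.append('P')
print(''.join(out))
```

Execution trace: 'W' (try body, no exception) → 'P' (after the try/except). Output: WP

Answer: WP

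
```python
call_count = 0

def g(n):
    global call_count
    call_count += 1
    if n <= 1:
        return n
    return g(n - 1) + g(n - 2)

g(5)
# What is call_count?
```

Calls(n) = 1 + Calls(n-1) + Calls(n-2); Calls(0)=Calls(1)=1. For n=5 this gives 15.

Answer: 15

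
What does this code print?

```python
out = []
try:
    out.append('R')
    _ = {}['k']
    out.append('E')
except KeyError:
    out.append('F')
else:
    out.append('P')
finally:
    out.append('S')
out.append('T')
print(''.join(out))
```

Execution trace: 'R' (try body) → 'F' (except KeyError) → 'S' (finally) → 'T' (after the try/except). Output: RFST

Answer: RFST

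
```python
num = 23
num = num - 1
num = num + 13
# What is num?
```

Trace:
`num = 23` → num = 23
`num = num - 1` → num = 22
`num = num + 13` → num = 35
So num = 35

Answer: 35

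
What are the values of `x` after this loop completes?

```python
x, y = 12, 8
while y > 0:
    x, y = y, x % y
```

GCD of 12 and 8
`x` takes the values: 12 → 8 → 4

Answer: 4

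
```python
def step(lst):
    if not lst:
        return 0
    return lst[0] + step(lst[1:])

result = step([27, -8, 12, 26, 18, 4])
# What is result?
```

27 + (-8) + 12 + 26 + 18 + 4 + 0 = 79

Answer: 79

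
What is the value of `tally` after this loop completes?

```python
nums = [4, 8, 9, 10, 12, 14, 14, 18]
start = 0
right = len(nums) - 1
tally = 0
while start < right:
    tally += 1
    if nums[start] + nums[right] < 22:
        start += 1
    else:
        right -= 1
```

Steps to find pair summing to 22
`tally` takes the values: 0 → 1 → 2 → 3 → 4 → 5 → 6 → 7

Answer: 7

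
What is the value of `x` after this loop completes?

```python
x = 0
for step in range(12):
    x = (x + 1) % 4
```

Increment mod 4, 12 times = 0
`x` takes the values: 0 → 1 → 2 → 3 → 0 → 1 → 2 → 3 → 0 → 1 → 2 → 3 → 0

Answer: 0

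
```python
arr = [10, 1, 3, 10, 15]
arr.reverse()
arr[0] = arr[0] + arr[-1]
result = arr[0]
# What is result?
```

Trace:
`arr = [10, 1, 3, 10, 15]` → arr = [10, 1, 3, 10, 15]
`arr.reverse()` → arr = [15, 10, 3, 1, 10]
`arr[0] = arr[0] + arr[-1]` → arr = [25, 10, 3, 1, 10]
`result = arr[0]` → result = 25
So result = 25

Answer: 25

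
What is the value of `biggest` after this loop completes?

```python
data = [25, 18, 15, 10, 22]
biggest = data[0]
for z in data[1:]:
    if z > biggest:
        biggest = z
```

Maximum of [25, 18, 15, 10, 22]
`biggest` takes the values: 25

Answer: 25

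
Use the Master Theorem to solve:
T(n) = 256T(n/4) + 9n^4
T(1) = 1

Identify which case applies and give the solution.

a=256, b=4, f(n)=9n^4. log_4(256) = 4. Since c=4 = 4, Case 2 applies: T(n) = Θ(n^log_b(a) · log n) = O(n^4 log n).

Answer: O(n^4 log n) - Case 2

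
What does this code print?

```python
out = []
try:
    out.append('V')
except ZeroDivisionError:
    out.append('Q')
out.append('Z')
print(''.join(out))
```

Execution trace: 'V' (try body, no exception) → 'Z' (after the try/except). Output: VZ

Answer: VZ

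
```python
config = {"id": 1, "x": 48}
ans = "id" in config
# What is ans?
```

Trace:
`config = {"id": 1, "x": 48}` → config = {'id': 1, 'x': 48}
`ans = "id" in config` → ans = True
So ans = True

Answer: True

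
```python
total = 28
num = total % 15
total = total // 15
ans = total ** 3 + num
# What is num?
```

Trace:
`total = 28` → total = 28
`num = total % 15` → num = 13
`total = total // 15` → total = 1
`ans = total ** 3 + num` → ans = 14
So num = 13

Answer: 13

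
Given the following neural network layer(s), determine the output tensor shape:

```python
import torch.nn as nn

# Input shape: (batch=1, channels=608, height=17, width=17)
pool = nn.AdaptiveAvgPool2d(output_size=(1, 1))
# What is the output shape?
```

Input: (1, 608, 17, 17) -> Output: (1, 608, 1, 1)

Answer: (1, 608, 1, 1)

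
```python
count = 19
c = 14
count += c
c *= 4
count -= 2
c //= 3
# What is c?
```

Trace:
`count = 19` → count = 19
`c = 14` → c = 14
`count += c` → count = 33
`c *= 4` → c = 56
`count -= 2` → count = 31
`c //= 3` → c = 18
So c = 18

Answer: 18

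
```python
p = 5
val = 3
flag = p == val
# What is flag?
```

Trace:
`p = 5` → p = 5
`val = 3` → val = 3
`flag = p == val` → flag = False
So flag = False

Answer: False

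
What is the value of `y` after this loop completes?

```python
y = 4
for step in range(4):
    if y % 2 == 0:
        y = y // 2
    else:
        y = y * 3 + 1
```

Collatz-style transformation from 4
`y` takes the values: 4 → 2 → 1 → 4 → 2

Answer: 2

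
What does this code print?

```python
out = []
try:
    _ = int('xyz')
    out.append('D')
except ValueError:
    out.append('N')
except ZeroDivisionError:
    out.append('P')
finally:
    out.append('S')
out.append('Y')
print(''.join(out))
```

Execution trace: 'N' (except ValueError) → 'S' (finally) → 'Y' (after the try/except). Output: NSY

Answer: NSY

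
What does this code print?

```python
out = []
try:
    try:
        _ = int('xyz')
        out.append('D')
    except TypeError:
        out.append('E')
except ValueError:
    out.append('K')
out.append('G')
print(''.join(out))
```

Execution trace: 'K' (outer except ValueError) → 'G' (after the try/except). Output: KG

Answer: KG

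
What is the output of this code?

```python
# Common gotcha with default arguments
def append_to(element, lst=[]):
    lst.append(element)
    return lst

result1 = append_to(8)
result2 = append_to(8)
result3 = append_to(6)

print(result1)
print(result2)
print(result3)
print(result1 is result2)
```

Key concept: mutable default argument gotcha.
Step by step:
`result1 = append_to(8)` → result1 = [8]
`result2 = append_to(8)` → result1 = [8, 8] (same object as result2); result2 = [8, 8] (same object as result1)
`result3 = append_to(6)` → result1 = [8, 8, 6] (same object as result2, result3); result2 = [8, 8, 6] (same object as result1, result3); result3 = [8, 8, 6] (same object as result1, result2)
`print(result1)` → prints [8, 8, 6]
`print(result2)` → prints [8, 8, 6]
`print(result3)` → prints [8, 8, 6]
`print(result1 is result2)` → prints True

Answer:
[8, 8, 6]
[8, 8, 6]
[8, 8, 6]
True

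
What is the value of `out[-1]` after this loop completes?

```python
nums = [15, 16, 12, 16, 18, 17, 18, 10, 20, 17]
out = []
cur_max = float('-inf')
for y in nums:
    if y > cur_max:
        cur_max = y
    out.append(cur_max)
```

Running max ends at 20
`out` takes the values: [] → [15] → [15, 16] → [15, 16, 16] → [15, 16, 16, 16] → [15, 16, 16, 16, 18] → [15, 16, 16, 16, 18, 18] → [15, 16, 16, 16, 18, 18, 18] → [15, 16, 16, 16, 18, 18, 18, 18] → [15, 16, 16, 16, 18, 18, 18, 18, 20] → [15, 16, 16, 16, 18, 18, 18, 18, 20, 20]
So `out[-1]` = 20

Answer: 20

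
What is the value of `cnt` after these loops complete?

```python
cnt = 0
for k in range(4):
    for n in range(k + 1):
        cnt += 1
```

Triangle: 1 + 2 + ... + 4
`cnt` takes the values: 0 → 1 → 2 → 3 → 4 → 5 → 6 → 7 → 8 → 9 → 10

Answer: 10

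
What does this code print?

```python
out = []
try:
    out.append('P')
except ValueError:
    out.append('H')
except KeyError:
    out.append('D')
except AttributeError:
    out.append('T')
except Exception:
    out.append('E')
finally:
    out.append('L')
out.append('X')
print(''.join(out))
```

Execution trace: 'P' (try body, no exception) → 'L' (finally) → 'X' (after the try/except). Output: PLX

Answer: PLX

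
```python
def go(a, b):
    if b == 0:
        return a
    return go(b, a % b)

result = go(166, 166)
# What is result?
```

go(166, 166) -> go(166, 0) -> 166

Answer: 166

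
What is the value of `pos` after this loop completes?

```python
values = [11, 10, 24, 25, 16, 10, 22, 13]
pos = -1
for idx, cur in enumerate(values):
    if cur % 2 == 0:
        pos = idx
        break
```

First even number index in [11, 10, 24, 25, 16, 10, 22, 13]
`pos` takes the values: -1 → 1

Answer: 1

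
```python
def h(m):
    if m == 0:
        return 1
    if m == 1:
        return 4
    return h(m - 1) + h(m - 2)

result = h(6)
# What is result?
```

Build up from base cases: h(0)=1, h(1)=4, h(2)=5, h(3)=9, h(4)=14, h(5)=23, h(6)=37

Answer: 37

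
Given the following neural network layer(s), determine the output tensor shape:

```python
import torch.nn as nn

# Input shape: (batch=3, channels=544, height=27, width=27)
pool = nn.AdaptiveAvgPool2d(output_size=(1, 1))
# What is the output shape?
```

Input: (3, 544, 27, 27) -> Output: (3, 544, 1, 1)

Answer: (3, 544, 1, 1)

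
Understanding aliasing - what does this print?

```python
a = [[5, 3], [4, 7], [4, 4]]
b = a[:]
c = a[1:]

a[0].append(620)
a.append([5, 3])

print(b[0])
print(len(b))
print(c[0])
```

Key concept: slice with nested mutation.
Step by step:
`a = [[5, 3], [4, 7], [4, 4]]` → a = [[5, 3], [4, 7], [4, 4]]
`b = a[:]` → b = [[5, 3], [4, 7], [4, 4]]
`c = a[1:]` → c = [[4, 7], [4, 4]]
`a[0].append(620)` → a = [[5, 3, 620], [4, 7], [4, 4]]; b = [[5, 3, 620], [4, 7], [4, 4]]
`a.append([5, 3])` → a = [[5, 3, 620], [4, 7], [4, 4], [5, 3]]
`print(b[0])` → prints [5, 3, 620]
`print(len(b))` → prints 3
`print(c[0])` → prints [4, 7]

Answer:
[5, 3, 620]
3
[4, 7]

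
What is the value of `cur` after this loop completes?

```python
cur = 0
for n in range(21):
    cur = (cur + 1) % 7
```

Increment mod 7, 21 times = 0
`cur` takes the values: 0 → 1 → 2 → 3 → 4 → 5 → 6 → 0 → 1 → 2 → 3 → 4 → 5 → 6 → 0 → 1 → 2 → 3 → 4 → 5 → 6 → 0

Answer: 0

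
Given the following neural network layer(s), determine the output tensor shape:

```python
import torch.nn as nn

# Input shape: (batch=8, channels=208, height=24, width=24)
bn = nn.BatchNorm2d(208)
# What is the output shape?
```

Input: (8, 208, 24, 24) -> Output: (8, 208, 24, 24)

Answer: (8, 208, 24, 24)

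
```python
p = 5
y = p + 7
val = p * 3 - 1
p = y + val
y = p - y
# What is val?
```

Trace:
`p = 5` → p = 5
`y = p + 7` → y = 12
`val = p * 3 - 1` → val = 14
`p = y + val` → p = 26
`y = p - y` → y = 14
So val = 14

Answer: 14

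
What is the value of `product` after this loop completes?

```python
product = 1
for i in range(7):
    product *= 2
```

2^7 = 128
`product` takes the values: 1 → 2 → 4 → 8 → 16 → 32 → 64 → 128

Answer: 128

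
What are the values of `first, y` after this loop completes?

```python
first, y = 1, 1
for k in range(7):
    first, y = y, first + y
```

Fibonacci: after 7 iterations
`first, y` takes the values: (1, 1) → (1, 2) → (2, 3) → (3, 5) → (5, 8) → (8, 13) → (13, 21) → (21, 34)

Answer: 21, 34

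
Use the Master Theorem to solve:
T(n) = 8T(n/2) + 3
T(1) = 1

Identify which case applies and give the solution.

a=8, b=2, f(n)=3. log_2(8) = 3. Since c=0 < 3, Case 1 applies: T(n) = Θ(n^log_b(a)) = O(n^3).

Answer: O(n^3) - Case 1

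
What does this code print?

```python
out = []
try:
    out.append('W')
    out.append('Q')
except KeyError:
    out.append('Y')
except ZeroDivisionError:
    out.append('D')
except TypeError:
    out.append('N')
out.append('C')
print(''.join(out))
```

Execution trace: 'W' (try body) → 'Q' (try body, no exception) → 'C' (after the try/except). Output: WQC

Answer: WQC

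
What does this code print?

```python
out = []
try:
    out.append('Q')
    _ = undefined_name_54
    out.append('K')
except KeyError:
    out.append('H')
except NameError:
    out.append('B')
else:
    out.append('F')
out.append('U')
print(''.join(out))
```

Execution trace: 'Q' (try body) → 'B' (except NameError) → 'U' (after the try/except). Output: QBU

Answer: QBU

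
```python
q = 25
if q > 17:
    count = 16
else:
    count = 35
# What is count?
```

Trace:
`q = 25` → q = 25
`if q > 17: ...` → q > 17 is True → count = 16
So count = 16

Answer: 16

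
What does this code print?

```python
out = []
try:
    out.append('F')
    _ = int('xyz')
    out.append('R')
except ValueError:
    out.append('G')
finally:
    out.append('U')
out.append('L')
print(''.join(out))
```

Execution trace: 'F' (try body) → 'G' (except ValueError) → 'U' (finally) → 'L' (after the try/except). Output: FGUL

Answer: FGUL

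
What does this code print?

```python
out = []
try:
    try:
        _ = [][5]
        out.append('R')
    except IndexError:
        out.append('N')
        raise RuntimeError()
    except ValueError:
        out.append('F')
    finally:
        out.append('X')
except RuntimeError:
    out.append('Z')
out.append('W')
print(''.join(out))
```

Execution trace: 'N' (inner except IndexError) → 'X' (inner finally) → 'Z' (outer except RuntimeError) → 'W' (after the try/except). Output: NXZW

Answer: NXZW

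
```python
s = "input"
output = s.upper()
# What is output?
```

Trace:
`s = "input"` → s = 'input'
`output = s.upper()` → output = 'INPUT'
So output = 'INPUT'

Answer: 'INPUT'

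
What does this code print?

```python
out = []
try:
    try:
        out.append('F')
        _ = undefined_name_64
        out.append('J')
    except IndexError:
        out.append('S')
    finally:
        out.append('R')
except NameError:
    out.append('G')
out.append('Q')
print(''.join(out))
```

Execution trace: 'F' (try body) → 'R' (finally) → 'G' (outer except NameError) → 'Q' (after the try/except). Output: FRGQ

Answer: FRGQ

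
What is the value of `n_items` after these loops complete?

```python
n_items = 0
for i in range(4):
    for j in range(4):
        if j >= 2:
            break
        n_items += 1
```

Inner breaks at 2, outer runs 4 times
`n_items` takes the values: 0 → 1 → 2 → 3 → 4 → 5 → 6 → 7 → 8

Answer: 8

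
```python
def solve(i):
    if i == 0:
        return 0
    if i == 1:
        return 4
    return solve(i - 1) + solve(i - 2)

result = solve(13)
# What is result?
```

Build up from base cases: solve(0)=0, solve(1)=4, solve(2)=4, solve(3)=8, solve(4)=12, solve(5)=20, solve(6)=32, ..., solve(13)=932

Answer: 932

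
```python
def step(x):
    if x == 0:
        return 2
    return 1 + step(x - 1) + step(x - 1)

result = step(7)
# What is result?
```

step(x) = 1 + 2·step(x-1), step(0)=2. Closed form: (2+1)·2^7 - 1 = 383.

Answer: 383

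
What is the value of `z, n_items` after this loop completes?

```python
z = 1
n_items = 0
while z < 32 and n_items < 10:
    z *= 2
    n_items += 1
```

Double until >= 32 or 10 iterations
`z, n_items` takes the values: (1, 0) → (2, 0) → (2, 1) → (4, 1) → (4, 2) → (8, 2) → (8, 3) → (16, 3) → (16, 4) → (32, 4) → (32, 5)

Answer: 32, 5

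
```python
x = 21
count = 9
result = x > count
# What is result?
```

Trace:
`x = 21` → x = 21
`count = 9` → count = 9
`result = x > count` → result = True
So result = True

Answer: True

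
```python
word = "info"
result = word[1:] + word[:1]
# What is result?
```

Trace:
`word = "info"` → word = 'info'
`result = word[1:] + word[:1]` → result = 'nfoi'
So result = 'nfoi'

Answer: 'nfoi'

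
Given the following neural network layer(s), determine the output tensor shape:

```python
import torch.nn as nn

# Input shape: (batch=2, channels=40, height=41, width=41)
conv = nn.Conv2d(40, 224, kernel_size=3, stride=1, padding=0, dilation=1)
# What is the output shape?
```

Input: (2, 40, 41, 41) -> Output: (2, 224, 39, 39)

Answer: (2, 224, 39, 39)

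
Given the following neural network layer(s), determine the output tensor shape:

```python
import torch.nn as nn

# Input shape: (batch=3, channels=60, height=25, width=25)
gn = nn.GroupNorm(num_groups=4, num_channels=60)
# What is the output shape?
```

Input: (3, 60, 25, 25) -> Output: (3, 60, 25, 25)

Answer: (3, 60, 25, 25)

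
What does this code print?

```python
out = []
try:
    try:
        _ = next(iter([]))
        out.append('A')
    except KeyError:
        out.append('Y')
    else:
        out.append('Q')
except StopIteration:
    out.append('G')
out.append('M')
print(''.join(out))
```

Execution trace: 'G' (outer except StopIteration) → 'M' (after the try/except). Output: GM

Answer: GM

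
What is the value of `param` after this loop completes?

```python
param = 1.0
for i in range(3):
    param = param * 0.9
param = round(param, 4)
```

Exponential decay: 1.0 * 0.9^3
`param` takes the values: 1.0 → 0.9 → 0.81 → 0.729

Answer: 0.729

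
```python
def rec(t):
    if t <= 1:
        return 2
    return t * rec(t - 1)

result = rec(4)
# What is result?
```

rec(4) = 4 * 3 * 2 * 2 = 48

Answer: 48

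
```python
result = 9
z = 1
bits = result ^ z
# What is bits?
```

Trace:
`result = 9` → result = 9
`z = 1` → z = 1
`bits = result ^ z` → bits = 8
So bits = 8

Answer: 8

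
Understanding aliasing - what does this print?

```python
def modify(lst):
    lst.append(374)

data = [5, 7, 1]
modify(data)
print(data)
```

Key concept: function modifies passed list.
Step by step:
`data = [5, 7, 1]` → data = [5, 7, 1]
`modify(data)` → data = [5, 7, 1, 374]
`print(data)` → prints [5, 7, 1, 374]

Answer: [5, 7, 1, 374]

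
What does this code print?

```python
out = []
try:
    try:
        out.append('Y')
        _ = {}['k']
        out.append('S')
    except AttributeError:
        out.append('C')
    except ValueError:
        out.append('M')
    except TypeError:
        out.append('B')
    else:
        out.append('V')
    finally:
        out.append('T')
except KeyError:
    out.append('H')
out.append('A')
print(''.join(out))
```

Execution trace: 'Y' (try body) → 'T' (finally) → 'H' (outer except KeyError) → 'A' (after the try/except). Output: YTHA

Answer: YTHA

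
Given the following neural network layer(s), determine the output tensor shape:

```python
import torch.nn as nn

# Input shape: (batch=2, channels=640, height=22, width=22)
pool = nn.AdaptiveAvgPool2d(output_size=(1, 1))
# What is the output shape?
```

Input: (2, 640, 22, 22) -> Output: (2, 640, 1, 1)

Answer: (2, 640, 1, 1)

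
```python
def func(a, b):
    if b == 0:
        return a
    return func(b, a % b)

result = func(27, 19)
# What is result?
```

func(27, 19) -> func(19, 8) -> func(8, 3) -> func(3, 2) -> func(2, 1) -> func(1, 0) -> 1

Answer: 1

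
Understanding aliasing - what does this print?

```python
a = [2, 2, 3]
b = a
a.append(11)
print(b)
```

Key concept: basic list aliasing.
Step by step:
`a = [2, 2, 3]` → a = [2, 2, 3]
`b = a` → b = [2, 2, 3] (same object as a)
`a.append(11)` → a = [2, 2, 3, 11] (same object as b); b = [2, 2, 3, 11] (same object as a)
`print(b)` → prints [2, 2, 3, 11]

Answer: [2, 2, 3, 11]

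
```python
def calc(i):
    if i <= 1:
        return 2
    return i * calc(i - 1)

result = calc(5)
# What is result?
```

calc(5) = 5 * 4 * 3 * 2 * 2 = 240

Answer: 240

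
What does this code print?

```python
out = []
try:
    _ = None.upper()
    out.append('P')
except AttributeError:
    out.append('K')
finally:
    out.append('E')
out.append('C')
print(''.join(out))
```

Execution trace: 'K' (except AttributeError) → 'E' (finally) → 'C' (after the try/except). Output: KEC

Answer: KEC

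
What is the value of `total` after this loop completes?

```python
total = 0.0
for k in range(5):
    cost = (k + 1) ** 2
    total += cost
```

Sum of squared losses 1² + 2² + ... + 5²
`total` takes the values: 0.0 → 1.0 → 5.0 → 14.0 → 30.0 → 55.0

Answer: 55.0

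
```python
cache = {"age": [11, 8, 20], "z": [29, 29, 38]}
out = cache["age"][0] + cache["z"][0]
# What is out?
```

Trace:
`cache = {"age": [11, 8, 20], "z": [29, 29, 38]}` → cache = {'age': [11, 8, 20], 'z': [29, 29, 38]}
`out = cache["age"][0] + cache["z"][0]` → out = 40
So out = 40

Answer: 40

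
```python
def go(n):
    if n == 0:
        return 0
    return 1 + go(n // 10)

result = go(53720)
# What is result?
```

Count of digits of 53720: 5

Answer: 5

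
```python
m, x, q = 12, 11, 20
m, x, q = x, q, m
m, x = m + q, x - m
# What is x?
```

Trace:
`m, x, q = 12, 11, 20` → m = 12; x = 11; q = 20
`m, x, q = x, q, m` → m = 11; x = 20; q = 12
`m, x = m + q, x - m` → m = 23; x = 9
So x = 9

Answer: 9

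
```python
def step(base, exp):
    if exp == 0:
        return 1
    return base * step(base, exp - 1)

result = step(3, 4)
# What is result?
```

step(3, 4) = 3 * 3 * 3 * 3 = 81

Answer: 81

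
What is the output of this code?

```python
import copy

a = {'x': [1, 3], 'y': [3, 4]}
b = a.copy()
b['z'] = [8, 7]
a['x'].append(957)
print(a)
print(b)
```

Key concept: shallow copy of dict with mutable values.
Step by step:
`a = {'x': [1, 3], 'y': [3, 4]}` → a = {'x': [1, 3], 'y': [3, 4]}
`b = a.copy()` → b = {'x': [1, 3], 'y': [3, 4]}
`b['z'] = [8, 7]` → b = {'x': [1, 3], 'y': [3, 4], 'z': [8, 7]}
`a['x'].append(957)` → a = {'x': [1, 3, 957], 'y': [3, 4]}; b = {'x': [1, 3, 957], 'y': [3, 4], 'z': [8, 7]}
`print(a)` → prints {'x': [1, 3, 957], 'y': [3, 4]}
`print(b)` → prints {'x': [1, 3, 957], 'y': [3, 4], 'z': [8, 7]}

Answer:
{'x': [1, 3, 957], 'y': [3, 4]}
{'x': [1, 3, 957], 'y': [3, 4], 'z': [8, 7]}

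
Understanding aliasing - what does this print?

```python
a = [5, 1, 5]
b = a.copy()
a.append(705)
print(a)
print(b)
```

Key concept: list.copy() creates independent copy.
Step by step:
`a = [5, 1, 5]` → a = [5, 1, 5]
`b = a.copy()` → b = [5, 1, 5]
`a.append(705)` → a = [5, 1, 5, 705]
`print(a)` → prints [5, 1, 5, 705]
`print(b)` → prints [5, 1, 5]

Answer:
[5, 1, 5, 705]
[5, 1, 5]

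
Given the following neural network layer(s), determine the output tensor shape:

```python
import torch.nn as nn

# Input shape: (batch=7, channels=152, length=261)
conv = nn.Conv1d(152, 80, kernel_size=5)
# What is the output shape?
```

Input: (7, 152, 261) -> Output: (7, 80, 257)

Answer: (7, 80, 257)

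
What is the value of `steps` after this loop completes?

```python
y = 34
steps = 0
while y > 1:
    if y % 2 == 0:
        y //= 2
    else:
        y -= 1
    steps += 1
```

Steps to reduce 34 to 1
`steps` takes the values: 0 → 1 → 2 → 3 → 4 → 5 → 6

Answer: 6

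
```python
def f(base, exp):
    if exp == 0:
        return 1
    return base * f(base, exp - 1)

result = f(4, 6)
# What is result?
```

f(4, 6) = 4 * 4 * 4 * 4 * 4 * 4 = 4096

Answer: 4096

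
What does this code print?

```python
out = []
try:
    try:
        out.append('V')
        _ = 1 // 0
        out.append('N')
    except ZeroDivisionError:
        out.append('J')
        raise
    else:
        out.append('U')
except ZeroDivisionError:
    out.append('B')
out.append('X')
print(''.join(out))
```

Execution trace: 'V' (inner try body) → 'J' (inner except ZeroDivisionError) → 'B' (outer except ZeroDivisionError) → 'X' (after the try/except). Output: VJBX

Answer: VJBX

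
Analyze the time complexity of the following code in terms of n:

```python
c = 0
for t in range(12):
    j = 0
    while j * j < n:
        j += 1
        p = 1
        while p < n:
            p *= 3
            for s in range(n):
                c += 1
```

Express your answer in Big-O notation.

Each loop level contributes: 1 × √n × log n × n. Multiplying the contributions gives O(n√n log n).

Answer: O(n√n log n)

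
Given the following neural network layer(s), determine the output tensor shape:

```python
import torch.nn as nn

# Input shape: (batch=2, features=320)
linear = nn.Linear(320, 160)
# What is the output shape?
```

Input: (2, 320) -> Output: (2, 160)

Answer: (2, 160)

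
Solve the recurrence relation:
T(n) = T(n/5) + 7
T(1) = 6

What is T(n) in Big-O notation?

Each step divides n by 5 and adds 7. After log_5(n) steps we reach T(1)=6. So T(n) = 7·log_5(n) + 6 = O(log n).

Answer: O(log n)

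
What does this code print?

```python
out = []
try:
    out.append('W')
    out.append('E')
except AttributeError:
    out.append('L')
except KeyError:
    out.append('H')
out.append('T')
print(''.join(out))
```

Execution trace: 'W' (try body) → 'E' (try body, no exception) → 'T' (after the try/except). Output: WET

Answer: WET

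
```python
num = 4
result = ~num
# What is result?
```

Trace:
`num = 4` → num = 4
`result = ~num` → result = -5
So result = -5

Answer: -5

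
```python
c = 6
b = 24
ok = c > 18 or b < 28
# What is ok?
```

Trace:
`c = 6` → c = 6
`b = 24` → b = 24
`ok = c > 18 or b < 28` → ok = True
So ok = True

Answer: True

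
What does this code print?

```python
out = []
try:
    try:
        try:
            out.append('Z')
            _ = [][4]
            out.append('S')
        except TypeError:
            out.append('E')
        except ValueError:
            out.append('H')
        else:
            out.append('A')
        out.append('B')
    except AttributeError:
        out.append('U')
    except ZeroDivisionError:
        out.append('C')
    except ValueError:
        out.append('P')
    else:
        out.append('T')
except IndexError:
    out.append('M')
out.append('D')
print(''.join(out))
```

Execution trace: 'Z' (inner try body) → 'M' (outer except IndexError) → 'D' (after the try/except). Output: ZMD

Answer: ZMD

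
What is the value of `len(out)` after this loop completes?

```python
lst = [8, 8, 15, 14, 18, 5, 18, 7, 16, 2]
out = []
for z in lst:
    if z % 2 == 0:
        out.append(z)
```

Count even numbers in [8, 8, 15, 14, 18, 5, 18, 7, 16, 2]
`out` takes the values: [] → [8] → [8, 8] → [8, 8, 14] → [8, 8, 14, 18] → [8, 8, 14, 18, 18] → [8, 8, 14, 18, 18, 16] → [8, 8, 14, 18, 18, 16, 2]
So `len(out)` = 7

Answer: 7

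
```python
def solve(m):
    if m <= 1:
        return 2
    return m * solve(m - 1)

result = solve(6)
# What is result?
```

solve(6) = 6 * 5 * 4 * 3 * 2 * 2 = 1440

Answer: 1440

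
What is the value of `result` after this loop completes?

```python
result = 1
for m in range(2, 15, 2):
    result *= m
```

Product of even numbers 2 to 14
`result` takes the values: 1 → 2 → 8 → 48 → 384 → 3840 → 46080 → 645120

Answer: 645120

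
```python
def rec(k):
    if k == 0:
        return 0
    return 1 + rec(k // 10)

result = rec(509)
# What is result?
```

Count of digits of 509: 3

Answer: 3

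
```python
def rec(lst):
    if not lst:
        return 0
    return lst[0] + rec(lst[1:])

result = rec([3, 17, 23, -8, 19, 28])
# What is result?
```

3 + 17 + 23 + (-8) + 19 + 28 + 0 = 82

Answer: 82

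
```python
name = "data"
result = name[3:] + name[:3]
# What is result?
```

Trace:
`name = "data"` → name = 'data'
`result = name[3:] + name[:3]` → result = 'adat'
So result = 'adat'

Answer: 'adat'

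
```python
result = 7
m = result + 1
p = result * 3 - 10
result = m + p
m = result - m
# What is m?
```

Trace:
`result = 7` → result = 7
`m = result + 1` → m = 8
`p = result * 3 - 10` → p = 11
`result = m + p` → result = 19
`m = result - m` → m = 11
So m = 11

Answer: 11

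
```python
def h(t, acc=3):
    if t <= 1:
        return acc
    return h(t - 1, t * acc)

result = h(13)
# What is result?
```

Accumulator trace (n, acc): (13, 3) -> (12, 39) -> (11, 468) -> (10, 5148) -> (9, 51480) -> (8, 463320) -> (7, 3706560) -> (6, 25945920) -> (5, 155675520) -> (4, 778377600) -> (3, 3113510400) -> (2, 9340531200) -> (1, 18681062400) -> return 18681062400

Answer: 18681062400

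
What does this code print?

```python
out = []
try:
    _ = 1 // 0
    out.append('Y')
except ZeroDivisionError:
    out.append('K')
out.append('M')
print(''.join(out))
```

Execution trace: 'K' (except ZeroDivisionError) → 'M' (after the try/except). Output: KM

Answer: KM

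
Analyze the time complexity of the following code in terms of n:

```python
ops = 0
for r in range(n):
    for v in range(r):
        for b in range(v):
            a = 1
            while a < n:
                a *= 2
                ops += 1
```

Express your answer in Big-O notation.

Each loop level contributes: n × n × n × log n. Multiplying the contributions gives O(n^3 log n).

Answer: O(n^3 log n)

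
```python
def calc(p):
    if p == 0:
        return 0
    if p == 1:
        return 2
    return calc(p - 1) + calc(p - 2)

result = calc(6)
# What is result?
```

Build up from base cases: calc(0)=0, calc(1)=2, calc(2)=2, calc(3)=4, calc(4)=6, calc(5)=10, calc(6)=16

Answer: 16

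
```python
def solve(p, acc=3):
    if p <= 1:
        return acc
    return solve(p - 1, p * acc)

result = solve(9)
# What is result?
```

Accumulator trace (n, acc): (9, 3) -> (8, 27) -> (7, 216) -> (6, 1512) -> (5, 9072) -> (4, 45360) -> (3, 181440) -> (2, 544320) -> (1, 1088640) -> return 1088640

Answer: 1088640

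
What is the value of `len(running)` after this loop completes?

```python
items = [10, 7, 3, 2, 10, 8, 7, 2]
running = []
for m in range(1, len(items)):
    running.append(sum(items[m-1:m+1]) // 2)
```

Number of 2-element averages
`running` takes the values: [] → [8] → [8, 5] → [8, 5, 2] → [8, 5, 2, 6] → [8, 5, 2, 6, 9] → [8, 5, 2, 6, 9, 7] → [8, 5, 2, 6, 9, 7, 4]
So `len(running)` = 7

Answer: 7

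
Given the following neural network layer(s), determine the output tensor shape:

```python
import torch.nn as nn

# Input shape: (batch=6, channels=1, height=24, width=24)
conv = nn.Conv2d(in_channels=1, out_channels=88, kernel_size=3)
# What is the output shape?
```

Input: (6, 1, 24, 24) -> Output: (6, 88, 22, 22)

Answer: (6, 88, 22, 22)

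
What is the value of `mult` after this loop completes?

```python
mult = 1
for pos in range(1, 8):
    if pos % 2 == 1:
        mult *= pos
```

Product of odd numbers 1 to 7
`mult` takes the values: 1 → 3 → 15 → 105

Answer: 105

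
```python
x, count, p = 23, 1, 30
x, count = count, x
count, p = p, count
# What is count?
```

Trace:
`x, count, p = 23, 1, 30` → x = 23; count = 1; p = 30
`x, count = count, x` → x = 1; count = 23
`count, p = p, count` → count = 30; p = 23
So count = 30

Answer: 30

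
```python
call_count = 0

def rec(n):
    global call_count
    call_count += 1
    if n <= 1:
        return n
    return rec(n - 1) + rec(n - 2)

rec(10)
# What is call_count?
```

Calls(n) = 1 + Calls(n-1) + Calls(n-2); Calls(0)=Calls(1)=1. For n=10 this gives 177.

Answer: 177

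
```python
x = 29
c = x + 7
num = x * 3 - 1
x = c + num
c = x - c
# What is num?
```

Trace:
`x = 29` → x = 29
`c = x + 7` → c = 36
`num = x * 3 - 1` → num = 86
`x = c + num` → x = 122
`c = x - c` → c = 86
So num = 86

Answer: 86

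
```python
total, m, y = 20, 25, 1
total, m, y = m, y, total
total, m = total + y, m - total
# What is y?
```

Trace:
`total, m, y = 20, 25, 1` → total = 20; m = 25; y = 1
`total, m, y = m, y, total` → total = 25; m = 1; y = 20
`total, m = total + y, m - total` → total = 45; m = -24
So y = 20

Answer: 20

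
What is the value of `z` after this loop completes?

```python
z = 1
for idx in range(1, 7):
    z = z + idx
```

Start at 1, add 1 through 6
`z` takes the values: 1 → 2 → 4 → 7 → 11 → 16 → 22

Answer: 22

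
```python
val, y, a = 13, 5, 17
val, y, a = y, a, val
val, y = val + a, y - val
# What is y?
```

Trace:
`val, y, a = 13, 5, 17` → val = 13; y = 5; a = 17
`val, y, a = y, a, val` → val = 5; y = 17; a = 13
`val, y = val + a, y - val` → val = 18; y = 12
So y = 12

Answer: 12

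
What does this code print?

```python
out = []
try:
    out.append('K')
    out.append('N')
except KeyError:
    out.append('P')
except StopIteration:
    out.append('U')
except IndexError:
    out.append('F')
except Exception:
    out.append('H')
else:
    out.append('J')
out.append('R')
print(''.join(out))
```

Execution trace: 'K' (try body) → 'N' (try body, no exception) → 'J' (else) → 'R' (after the try/except). Output: KNJR

Answer: KNJR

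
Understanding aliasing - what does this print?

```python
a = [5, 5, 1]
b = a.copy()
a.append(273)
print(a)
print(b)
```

Key concept: list.copy() creates independent copy.
Step by step:
`a = [5, 5, 1]` → a = [5, 5, 1]
`b = a.copy()` → b = [5, 5, 1]
`a.append(273)` → a = [5, 5, 1, 273]
`print(a)` → prints [5, 5, 1, 273]
`print(b)` → prints [5, 5, 1]

Answer:
[5, 5, 1, 273]
[5, 5, 1]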